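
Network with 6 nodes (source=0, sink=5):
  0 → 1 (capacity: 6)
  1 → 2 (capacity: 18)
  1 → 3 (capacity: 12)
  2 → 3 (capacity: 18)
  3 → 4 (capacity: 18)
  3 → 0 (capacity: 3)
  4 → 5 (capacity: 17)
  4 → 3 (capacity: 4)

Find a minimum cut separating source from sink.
Min cut value = 6, edges: (0,1)

Min cut value: 6
Partition: S = [0], T = [1, 2, 3, 4, 5]
Cut edges: (0,1)

By max-flow min-cut theorem, max flow = min cut = 6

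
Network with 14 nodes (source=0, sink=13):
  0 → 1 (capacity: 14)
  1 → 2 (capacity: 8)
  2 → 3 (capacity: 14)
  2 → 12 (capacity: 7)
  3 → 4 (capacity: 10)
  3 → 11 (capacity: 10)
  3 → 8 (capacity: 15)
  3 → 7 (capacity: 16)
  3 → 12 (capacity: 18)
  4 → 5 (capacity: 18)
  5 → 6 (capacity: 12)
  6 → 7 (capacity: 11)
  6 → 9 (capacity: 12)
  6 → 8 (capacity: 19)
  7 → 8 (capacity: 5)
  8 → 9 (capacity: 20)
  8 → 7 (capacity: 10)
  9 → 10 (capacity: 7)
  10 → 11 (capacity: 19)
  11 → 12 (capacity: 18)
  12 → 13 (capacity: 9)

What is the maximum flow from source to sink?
Maximum flow = 8

Max flow: 8

Flow assignment:
  0 → 1: 8/14
  1 → 2: 8/8
  2 → 3: 1/14
  2 → 12: 7/7
  3 → 12: 1/18
  12 → 13: 8/9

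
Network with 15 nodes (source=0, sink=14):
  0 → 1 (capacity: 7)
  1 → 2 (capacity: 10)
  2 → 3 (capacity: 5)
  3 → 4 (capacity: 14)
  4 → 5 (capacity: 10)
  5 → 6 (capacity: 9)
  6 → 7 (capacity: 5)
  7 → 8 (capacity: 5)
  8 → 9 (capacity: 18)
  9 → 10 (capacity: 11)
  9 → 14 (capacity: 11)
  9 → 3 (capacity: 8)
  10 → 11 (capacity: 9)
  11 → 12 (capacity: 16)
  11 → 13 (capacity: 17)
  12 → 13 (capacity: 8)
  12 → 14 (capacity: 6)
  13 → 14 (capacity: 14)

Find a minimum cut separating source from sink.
Min cut value = 5, edges: (7,8)

Min cut value: 5
Partition: S = [0, 1, 2, 3, 4, 5, 6, 7], T = [8, 9, 10, 11, 12, 13, 14]
Cut edges: (7,8)

By max-flow min-cut theorem, max flow = min cut = 5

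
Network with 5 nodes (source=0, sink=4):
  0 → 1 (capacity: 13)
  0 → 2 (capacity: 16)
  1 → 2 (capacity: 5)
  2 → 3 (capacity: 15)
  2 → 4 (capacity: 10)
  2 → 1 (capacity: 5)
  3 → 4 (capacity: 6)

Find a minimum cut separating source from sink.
Min cut value = 16, edges: (2,4), (3,4)

Min cut value: 16
Partition: S = [0, 1, 2, 3], T = [4]
Cut edges: (2,4), (3,4)

By max-flow min-cut theorem, max flow = min cut = 16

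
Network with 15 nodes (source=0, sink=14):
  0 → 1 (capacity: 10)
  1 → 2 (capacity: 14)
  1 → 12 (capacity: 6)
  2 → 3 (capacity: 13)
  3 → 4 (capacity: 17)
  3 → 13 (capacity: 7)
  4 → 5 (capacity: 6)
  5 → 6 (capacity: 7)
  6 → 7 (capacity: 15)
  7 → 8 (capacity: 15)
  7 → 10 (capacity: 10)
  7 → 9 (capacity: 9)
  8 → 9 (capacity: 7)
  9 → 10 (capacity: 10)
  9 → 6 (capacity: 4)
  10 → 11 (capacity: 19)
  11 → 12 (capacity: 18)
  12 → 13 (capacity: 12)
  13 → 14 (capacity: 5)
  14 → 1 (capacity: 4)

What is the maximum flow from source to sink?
Maximum flow = 5

Max flow: 5

Flow assignment:
  0 → 1: 5/10
  1 → 12: 5/6
  12 → 13: 5/12
  13 → 14: 5/5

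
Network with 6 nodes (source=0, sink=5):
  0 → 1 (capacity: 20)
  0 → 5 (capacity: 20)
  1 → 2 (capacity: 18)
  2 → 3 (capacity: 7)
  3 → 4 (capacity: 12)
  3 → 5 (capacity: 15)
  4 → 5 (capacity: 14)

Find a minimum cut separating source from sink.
Min cut value = 27, edges: (0,5), (2,3)

Min cut value: 27
Partition: S = [0, 1, 2], T = [3, 4, 5]
Cut edges: (0,5), (2,3)

By max-flow min-cut theorem, max flow = min cut = 27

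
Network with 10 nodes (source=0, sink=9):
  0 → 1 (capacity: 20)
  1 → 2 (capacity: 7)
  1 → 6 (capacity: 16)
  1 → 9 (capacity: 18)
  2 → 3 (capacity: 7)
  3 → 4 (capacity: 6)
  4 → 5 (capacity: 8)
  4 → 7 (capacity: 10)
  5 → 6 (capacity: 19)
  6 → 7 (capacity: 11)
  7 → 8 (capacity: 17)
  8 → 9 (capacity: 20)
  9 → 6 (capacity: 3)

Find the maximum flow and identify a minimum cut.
Max flow = 20, Min cut edges: (0,1)

Maximum flow: 20
Minimum cut: (0,1)
Partition: S = [0], T = [1, 2, 3, 4, 5, 6, 7, 8, 9]

Max-flow min-cut theorem verified: both equal 20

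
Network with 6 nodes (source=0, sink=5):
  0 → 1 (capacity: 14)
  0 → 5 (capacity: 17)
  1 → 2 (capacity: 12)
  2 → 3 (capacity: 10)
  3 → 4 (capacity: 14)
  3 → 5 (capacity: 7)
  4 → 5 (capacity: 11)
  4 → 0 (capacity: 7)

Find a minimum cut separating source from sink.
Min cut value = 27, edges: (0,5), (2,3)

Min cut value: 27
Partition: S = [0, 1, 2], T = [3, 4, 5]
Cut edges: (0,5), (2,3)

By max-flow min-cut theorem, max flow = min cut = 27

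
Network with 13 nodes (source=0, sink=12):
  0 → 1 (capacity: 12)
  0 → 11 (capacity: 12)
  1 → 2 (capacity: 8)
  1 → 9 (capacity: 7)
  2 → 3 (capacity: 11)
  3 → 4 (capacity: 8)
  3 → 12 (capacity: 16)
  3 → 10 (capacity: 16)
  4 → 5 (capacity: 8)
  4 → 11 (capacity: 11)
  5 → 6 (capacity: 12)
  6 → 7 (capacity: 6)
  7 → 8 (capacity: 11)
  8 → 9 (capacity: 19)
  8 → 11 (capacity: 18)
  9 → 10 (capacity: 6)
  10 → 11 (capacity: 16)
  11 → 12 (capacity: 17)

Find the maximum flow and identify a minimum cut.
Max flow = 24, Min cut edges: (0,1), (0,11)

Maximum flow: 24
Minimum cut: (0,1), (0,11)
Partition: S = [0], T = [1, 2, 3, 4, 5, 6, 7, 8, 9, 10, 11, 12]

Max-flow min-cut theorem verified: both equal 24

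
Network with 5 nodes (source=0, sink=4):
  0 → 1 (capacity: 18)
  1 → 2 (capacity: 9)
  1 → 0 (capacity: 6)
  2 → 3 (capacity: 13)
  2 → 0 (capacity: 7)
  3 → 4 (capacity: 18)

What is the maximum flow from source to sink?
Maximum flow = 9

Max flow: 9

Flow assignment:
  0 → 1: 9/18
  1 → 2: 9/9
  2 → 3: 9/13
  3 → 4: 9/18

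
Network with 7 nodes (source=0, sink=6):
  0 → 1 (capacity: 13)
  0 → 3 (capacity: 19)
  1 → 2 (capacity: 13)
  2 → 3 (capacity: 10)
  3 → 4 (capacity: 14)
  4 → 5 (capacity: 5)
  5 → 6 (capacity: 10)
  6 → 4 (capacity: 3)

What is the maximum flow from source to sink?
Maximum flow = 5

Max flow: 5

Flow assignment:
  0 → 1: 5/13
  1 → 2: 5/13
  2 → 3: 5/10
  3 → 4: 5/14
  4 → 5: 5/5
  5 → 6: 5/10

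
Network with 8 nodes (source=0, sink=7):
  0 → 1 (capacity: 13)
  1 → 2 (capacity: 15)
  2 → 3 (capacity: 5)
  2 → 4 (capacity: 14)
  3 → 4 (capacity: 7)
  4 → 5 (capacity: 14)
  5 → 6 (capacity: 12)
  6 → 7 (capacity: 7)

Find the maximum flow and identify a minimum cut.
Max flow = 7, Min cut edges: (6,7)

Maximum flow: 7
Minimum cut: (6,7)
Partition: S = [0, 1, 2, 3, 4, 5, 6], T = [7]

Max-flow min-cut theorem verified: both equal 7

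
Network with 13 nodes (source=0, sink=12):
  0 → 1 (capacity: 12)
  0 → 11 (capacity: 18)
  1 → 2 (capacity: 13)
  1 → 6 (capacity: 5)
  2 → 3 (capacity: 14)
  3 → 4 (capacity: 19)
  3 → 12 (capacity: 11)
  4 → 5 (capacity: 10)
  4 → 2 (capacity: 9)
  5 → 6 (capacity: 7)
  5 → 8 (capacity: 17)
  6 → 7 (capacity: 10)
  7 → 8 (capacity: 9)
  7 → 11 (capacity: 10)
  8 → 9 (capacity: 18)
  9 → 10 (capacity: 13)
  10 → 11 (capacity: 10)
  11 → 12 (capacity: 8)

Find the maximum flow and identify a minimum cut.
Max flow = 19, Min cut edges: (3,12), (11,12)

Maximum flow: 19
Minimum cut: (3,12), (11,12)
Partition: S = [0, 1, 2, 3, 4, 5, 6, 7, 8, 9, 10, 11], T = [12]

Max-flow min-cut theorem verified: both equal 19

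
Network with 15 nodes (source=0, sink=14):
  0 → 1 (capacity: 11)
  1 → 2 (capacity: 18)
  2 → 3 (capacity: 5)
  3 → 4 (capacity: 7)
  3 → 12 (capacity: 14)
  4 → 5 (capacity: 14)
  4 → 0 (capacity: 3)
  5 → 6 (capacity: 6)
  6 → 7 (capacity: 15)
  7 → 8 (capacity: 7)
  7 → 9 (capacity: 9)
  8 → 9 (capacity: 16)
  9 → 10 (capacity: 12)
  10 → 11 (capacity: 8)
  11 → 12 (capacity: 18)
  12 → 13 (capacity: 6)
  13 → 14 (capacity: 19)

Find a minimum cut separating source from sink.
Min cut value = 5, edges: (2,3)

Min cut value: 5
Partition: S = [0, 1, 2], T = [3, 4, 5, 6, 7, 8, 9, 10, 11, 12, 13, 14]
Cut edges: (2,3)

By max-flow min-cut theorem, max flow = min cut = 5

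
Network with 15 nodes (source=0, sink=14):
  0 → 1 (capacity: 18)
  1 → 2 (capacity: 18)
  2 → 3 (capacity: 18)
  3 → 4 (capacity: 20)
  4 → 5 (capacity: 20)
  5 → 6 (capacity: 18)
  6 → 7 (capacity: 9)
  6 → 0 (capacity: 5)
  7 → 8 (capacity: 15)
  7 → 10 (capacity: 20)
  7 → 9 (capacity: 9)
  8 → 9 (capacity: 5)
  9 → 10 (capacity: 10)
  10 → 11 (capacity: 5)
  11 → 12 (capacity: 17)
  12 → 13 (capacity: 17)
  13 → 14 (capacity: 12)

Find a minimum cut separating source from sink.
Min cut value = 5, edges: (10,11)

Min cut value: 5
Partition: S = [0, 1, 2, 3, 4, 5, 6, 7, 8, 9, 10], T = [11, 12, 13, 14]
Cut edges: (10,11)

By max-flow min-cut theorem, max flow = min cut = 5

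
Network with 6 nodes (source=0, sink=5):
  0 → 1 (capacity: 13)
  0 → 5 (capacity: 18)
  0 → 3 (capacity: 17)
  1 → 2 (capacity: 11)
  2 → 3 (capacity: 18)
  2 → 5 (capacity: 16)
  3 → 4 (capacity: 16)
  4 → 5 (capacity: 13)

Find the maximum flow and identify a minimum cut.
Max flow = 42, Min cut edges: (0,5), (1,2), (4,5)

Maximum flow: 42
Minimum cut: (0,5), (1,2), (4,5)
Partition: S = [0, 1, 3, 4], T = [2, 5]

Max-flow min-cut theorem verified: both equal 42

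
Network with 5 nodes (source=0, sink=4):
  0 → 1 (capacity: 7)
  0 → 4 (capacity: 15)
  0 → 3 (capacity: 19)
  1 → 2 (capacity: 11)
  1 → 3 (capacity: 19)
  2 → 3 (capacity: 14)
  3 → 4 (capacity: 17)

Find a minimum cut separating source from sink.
Min cut value = 32, edges: (0,4), (3,4)

Min cut value: 32
Partition: S = [0, 1, 2, 3], T = [4]
Cut edges: (0,4), (3,4)

By max-flow min-cut theorem, max flow = min cut = 32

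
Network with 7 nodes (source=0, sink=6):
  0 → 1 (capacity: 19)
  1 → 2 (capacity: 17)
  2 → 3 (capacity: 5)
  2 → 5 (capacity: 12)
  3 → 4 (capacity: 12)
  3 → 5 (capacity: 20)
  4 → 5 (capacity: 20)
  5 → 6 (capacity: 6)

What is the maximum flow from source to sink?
Maximum flow = 6

Max flow: 6

Flow assignment:
  0 → 1: 6/19
  1 → 2: 6/17
  2 → 5: 6/12
  5 → 6: 6/6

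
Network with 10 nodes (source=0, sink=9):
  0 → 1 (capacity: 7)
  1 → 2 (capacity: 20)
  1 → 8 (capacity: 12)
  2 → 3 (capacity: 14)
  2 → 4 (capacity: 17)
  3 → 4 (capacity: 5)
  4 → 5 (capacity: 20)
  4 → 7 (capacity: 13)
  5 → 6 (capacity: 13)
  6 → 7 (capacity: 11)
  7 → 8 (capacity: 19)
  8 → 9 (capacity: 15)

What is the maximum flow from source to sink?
Maximum flow = 7

Max flow: 7

Flow assignment:
  0 → 1: 7/7
  1 → 8: 7/12
  8 → 9: 7/15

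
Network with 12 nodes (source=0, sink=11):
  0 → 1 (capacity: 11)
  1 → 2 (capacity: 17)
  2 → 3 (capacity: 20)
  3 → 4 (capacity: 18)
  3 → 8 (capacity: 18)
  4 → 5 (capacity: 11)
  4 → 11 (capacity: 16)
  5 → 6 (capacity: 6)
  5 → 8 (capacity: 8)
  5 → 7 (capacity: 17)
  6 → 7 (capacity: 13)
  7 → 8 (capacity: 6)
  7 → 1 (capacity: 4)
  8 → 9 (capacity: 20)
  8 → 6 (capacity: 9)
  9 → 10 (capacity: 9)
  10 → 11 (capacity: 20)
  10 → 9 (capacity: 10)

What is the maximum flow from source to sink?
Maximum flow = 11

Max flow: 11

Flow assignment:
  0 → 1: 11/11
  1 → 2: 11/17
  2 → 3: 11/20
  3 → 4: 11/18
  4 → 11: 11/16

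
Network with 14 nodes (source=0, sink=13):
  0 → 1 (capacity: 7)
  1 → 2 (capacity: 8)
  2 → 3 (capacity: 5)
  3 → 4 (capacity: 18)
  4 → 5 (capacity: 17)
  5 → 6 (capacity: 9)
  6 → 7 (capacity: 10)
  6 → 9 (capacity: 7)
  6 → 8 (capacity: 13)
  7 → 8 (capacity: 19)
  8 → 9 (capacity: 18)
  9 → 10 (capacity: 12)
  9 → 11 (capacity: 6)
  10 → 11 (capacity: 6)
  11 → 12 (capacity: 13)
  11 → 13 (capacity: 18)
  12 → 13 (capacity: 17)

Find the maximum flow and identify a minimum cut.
Max flow = 5, Min cut edges: (2,3)

Maximum flow: 5
Minimum cut: (2,3)
Partition: S = [0, 1, 2], T = [3, 4, 5, 6, 7, 8, 9, 10, 11, 12, 13]

Max-flow min-cut theorem verified: both equal 5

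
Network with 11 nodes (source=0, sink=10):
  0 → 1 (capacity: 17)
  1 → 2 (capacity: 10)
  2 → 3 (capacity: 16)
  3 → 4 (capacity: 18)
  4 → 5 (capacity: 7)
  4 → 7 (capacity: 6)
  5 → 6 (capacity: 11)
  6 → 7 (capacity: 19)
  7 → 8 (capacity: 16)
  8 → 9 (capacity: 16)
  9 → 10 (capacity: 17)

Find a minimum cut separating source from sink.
Min cut value = 10, edges: (1,2)

Min cut value: 10
Partition: S = [0, 1], T = [2, 3, 4, 5, 6, 7, 8, 9, 10]
Cut edges: (1,2)

By max-flow min-cut theorem, max flow = min cut = 10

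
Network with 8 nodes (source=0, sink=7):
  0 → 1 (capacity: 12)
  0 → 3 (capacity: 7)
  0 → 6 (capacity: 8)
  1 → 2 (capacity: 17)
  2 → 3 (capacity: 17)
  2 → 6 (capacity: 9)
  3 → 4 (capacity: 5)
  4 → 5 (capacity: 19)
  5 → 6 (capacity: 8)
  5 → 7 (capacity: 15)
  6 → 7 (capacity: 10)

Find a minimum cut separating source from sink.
Min cut value = 15, edges: (3,4), (6,7)

Min cut value: 15
Partition: S = [0, 1, 2, 3, 6], T = [4, 5, 7]
Cut edges: (3,4), (6,7)

By max-flow min-cut theorem, max flow = min cut = 15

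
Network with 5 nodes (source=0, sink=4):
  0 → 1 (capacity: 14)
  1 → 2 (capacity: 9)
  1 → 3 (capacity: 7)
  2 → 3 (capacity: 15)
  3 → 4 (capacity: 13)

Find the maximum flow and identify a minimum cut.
Max flow = 13, Min cut edges: (3,4)

Maximum flow: 13
Minimum cut: (3,4)
Partition: S = [0, 1, 2, 3], T = [4]

Max-flow min-cut theorem verified: both equal 13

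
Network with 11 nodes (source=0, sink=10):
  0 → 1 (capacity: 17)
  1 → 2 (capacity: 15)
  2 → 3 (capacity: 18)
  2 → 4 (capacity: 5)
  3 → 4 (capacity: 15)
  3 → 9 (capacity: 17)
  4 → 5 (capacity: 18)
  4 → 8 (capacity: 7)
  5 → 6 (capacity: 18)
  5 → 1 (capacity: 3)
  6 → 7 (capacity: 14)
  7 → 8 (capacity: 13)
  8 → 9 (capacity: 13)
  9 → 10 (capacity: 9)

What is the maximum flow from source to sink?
Maximum flow = 9

Max flow: 9

Flow assignment:
  0 → 1: 9/17
  1 → 2: 9/15
  2 → 3: 9/18
  3 → 9: 9/17
  9 → 10: 9/9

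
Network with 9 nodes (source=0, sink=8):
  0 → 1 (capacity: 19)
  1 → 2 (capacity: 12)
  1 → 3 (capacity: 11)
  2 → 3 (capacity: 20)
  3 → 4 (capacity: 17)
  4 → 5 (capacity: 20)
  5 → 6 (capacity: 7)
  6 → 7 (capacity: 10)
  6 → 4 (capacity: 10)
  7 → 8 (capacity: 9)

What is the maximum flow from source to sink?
Maximum flow = 7

Max flow: 7

Flow assignment:
  0 → 1: 7/19
  1 → 2: 6/12
  1 → 3: 1/11
  2 → 3: 6/20
  3 → 4: 7/17
  4 → 5: 7/20
  5 → 6: 7/7
  6 → 7: 7/10
  7 → 8: 7/9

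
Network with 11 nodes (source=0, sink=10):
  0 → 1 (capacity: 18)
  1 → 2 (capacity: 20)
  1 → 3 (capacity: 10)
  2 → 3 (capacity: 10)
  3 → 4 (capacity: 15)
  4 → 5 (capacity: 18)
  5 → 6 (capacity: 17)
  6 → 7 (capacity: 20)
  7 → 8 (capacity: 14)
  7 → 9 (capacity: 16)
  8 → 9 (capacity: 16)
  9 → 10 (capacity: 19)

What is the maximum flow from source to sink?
Maximum flow = 15

Max flow: 15

Flow assignment:
  0 → 1: 15/18
  1 → 2: 5/20
  1 → 3: 10/10
  2 → 3: 5/10
  3 → 4: 15/15
  4 → 5: 15/18
  5 → 6: 15/17
  6 → 7: 15/20
  7 → 9: 15/16
  9 → 10: 15/19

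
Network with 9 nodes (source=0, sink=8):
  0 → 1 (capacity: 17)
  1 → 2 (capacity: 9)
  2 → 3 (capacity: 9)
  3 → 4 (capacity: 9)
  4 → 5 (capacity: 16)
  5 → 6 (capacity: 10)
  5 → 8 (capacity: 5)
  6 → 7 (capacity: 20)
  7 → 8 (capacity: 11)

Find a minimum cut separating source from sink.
Min cut value = 9, edges: (3,4)

Min cut value: 9
Partition: S = [0, 1, 2, 3], T = [4, 5, 6, 7, 8]
Cut edges: (3,4)

By max-flow min-cut theorem, max flow = min cut = 9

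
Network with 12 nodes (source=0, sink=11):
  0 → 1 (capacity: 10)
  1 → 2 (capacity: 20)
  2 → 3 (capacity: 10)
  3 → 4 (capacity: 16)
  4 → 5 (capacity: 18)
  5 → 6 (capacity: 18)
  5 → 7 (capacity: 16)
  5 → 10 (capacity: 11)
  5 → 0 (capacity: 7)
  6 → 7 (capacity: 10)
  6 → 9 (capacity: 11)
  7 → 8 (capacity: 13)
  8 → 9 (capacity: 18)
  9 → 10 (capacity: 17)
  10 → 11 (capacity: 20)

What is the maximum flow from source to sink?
Maximum flow = 10

Max flow: 10

Flow assignment:
  0 → 1: 10/10
  1 → 2: 10/20
  2 → 3: 10/10
  3 → 4: 10/16
  4 → 5: 10/18
  5 → 10: 10/11
  10 → 11: 10/20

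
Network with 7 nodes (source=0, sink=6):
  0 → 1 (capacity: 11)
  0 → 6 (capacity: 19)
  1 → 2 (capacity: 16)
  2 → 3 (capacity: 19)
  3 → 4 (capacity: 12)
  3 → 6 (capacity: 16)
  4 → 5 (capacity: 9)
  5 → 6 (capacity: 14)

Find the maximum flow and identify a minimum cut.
Max flow = 30, Min cut edges: (0,1), (0,6)

Maximum flow: 30
Minimum cut: (0,1), (0,6)
Partition: S = [0], T = [1, 2, 3, 4, 5, 6]

Max-flow min-cut theorem verified: both equal 30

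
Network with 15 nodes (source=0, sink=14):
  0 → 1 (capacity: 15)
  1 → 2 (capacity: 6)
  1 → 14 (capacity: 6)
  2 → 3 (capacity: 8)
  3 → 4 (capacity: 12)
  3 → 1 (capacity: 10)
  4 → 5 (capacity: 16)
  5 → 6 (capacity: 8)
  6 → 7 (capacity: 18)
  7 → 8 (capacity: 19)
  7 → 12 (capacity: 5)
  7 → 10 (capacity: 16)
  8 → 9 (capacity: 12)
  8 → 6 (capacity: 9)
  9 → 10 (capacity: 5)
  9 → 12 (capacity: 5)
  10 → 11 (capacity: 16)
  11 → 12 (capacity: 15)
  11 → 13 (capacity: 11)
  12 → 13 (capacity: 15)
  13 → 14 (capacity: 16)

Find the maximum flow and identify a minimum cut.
Max flow = 12, Min cut edges: (1,2), (1,14)

Maximum flow: 12
Minimum cut: (1,2), (1,14)
Partition: S = [0, 1], T = [2, 3, 4, 5, 6, 7, 8, 9, 10, 11, 12, 13, 14]

Max-flow min-cut theorem verified: both equal 12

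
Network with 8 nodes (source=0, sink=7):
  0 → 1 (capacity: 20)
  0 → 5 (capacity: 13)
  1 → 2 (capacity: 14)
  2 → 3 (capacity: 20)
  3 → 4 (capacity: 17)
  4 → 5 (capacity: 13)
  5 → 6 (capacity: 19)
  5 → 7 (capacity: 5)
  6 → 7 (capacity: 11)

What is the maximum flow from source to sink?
Maximum flow = 16

Max flow: 16

Flow assignment:
  0 → 1: 13/20
  0 → 5: 3/13
  1 → 2: 13/14
  2 → 3: 13/20
  3 → 4: 13/17
  4 → 5: 13/13
  5 → 6: 11/19
  5 → 7: 5/5
  6 → 7: 11/11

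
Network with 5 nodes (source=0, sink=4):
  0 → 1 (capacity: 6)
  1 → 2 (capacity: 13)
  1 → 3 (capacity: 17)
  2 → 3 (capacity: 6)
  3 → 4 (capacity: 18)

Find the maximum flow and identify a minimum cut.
Max flow = 6, Min cut edges: (0,1)

Maximum flow: 6
Minimum cut: (0,1)
Partition: S = [0], T = [1, 2, 3, 4]

Max-flow min-cut theorem verified: both equal 6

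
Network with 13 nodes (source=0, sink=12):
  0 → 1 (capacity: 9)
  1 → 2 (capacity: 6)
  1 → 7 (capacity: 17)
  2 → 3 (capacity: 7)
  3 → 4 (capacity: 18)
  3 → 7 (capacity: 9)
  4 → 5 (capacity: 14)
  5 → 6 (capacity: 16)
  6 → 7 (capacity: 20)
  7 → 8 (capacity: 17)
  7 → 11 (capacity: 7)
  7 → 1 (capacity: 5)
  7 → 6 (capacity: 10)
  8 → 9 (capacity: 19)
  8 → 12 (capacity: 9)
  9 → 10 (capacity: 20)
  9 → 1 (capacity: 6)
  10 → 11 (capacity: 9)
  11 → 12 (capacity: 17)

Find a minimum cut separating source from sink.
Min cut value = 9, edges: (0,1)

Min cut value: 9
Partition: S = [0], T = [1, 2, 3, 4, 5, 6, 7, 8, 9, 10, 11, 12]
Cut edges: (0,1)

By max-flow min-cut theorem, max flow = min cut = 9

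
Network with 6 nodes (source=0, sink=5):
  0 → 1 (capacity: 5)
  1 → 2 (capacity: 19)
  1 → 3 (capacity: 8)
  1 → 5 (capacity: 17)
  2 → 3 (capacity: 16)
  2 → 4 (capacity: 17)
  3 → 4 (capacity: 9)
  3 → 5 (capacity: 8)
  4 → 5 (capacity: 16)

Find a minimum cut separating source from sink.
Min cut value = 5, edges: (0,1)

Min cut value: 5
Partition: S = [0], T = [1, 2, 3, 4, 5]
Cut edges: (0,1)

By max-flow min-cut theorem, max flow = min cut = 5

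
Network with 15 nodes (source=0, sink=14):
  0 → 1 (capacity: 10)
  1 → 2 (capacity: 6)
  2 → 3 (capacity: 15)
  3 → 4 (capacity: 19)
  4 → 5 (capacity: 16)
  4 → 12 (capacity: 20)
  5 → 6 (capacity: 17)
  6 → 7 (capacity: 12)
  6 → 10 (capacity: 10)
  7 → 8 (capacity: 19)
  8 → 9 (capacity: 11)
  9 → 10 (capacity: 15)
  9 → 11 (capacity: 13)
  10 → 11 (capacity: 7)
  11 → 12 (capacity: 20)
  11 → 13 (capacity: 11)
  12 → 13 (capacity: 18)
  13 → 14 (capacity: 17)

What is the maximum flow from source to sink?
Maximum flow = 6

Max flow: 6

Flow assignment:
  0 → 1: 6/10
  1 → 2: 6/6
  2 → 3: 6/15
  3 → 4: 6/19
  4 → 12: 6/20
  12 → 13: 6/18
  13 → 14: 6/17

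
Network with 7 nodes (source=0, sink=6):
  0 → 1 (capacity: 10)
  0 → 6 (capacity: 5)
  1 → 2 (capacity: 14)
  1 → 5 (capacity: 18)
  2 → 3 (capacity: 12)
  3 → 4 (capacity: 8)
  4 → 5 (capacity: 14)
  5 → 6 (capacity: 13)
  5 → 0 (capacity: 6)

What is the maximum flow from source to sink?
Maximum flow = 15

Max flow: 15

Flow assignment:
  0 → 1: 10/10
  0 → 6: 5/5
  1 → 5: 10/18
  5 → 6: 10/13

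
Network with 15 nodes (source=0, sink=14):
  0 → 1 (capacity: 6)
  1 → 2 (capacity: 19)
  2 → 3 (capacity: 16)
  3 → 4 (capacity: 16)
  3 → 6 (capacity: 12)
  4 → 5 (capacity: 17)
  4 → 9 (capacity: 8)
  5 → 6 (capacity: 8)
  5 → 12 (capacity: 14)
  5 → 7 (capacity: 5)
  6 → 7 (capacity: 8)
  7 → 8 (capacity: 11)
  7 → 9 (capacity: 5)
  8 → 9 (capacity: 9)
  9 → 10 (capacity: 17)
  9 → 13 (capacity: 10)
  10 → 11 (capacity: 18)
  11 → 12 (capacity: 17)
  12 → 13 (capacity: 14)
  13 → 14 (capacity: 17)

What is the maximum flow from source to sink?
Maximum flow = 6

Max flow: 6

Flow assignment:
  0 → 1: 6/6
  1 → 2: 6/19
  2 → 3: 6/16
  3 → 4: 6/16
  4 → 9: 6/8
  9 → 13: 6/10
  13 → 14: 6/17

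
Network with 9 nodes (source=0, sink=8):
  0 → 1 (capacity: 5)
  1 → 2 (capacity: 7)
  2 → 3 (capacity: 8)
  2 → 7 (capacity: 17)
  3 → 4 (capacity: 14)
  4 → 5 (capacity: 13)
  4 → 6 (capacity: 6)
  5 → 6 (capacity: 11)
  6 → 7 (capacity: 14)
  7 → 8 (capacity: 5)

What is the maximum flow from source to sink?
Maximum flow = 5

Max flow: 5

Flow assignment:
  0 → 1: 5/5
  1 → 2: 5/7
  2 → 7: 5/17
  7 → 8: 5/5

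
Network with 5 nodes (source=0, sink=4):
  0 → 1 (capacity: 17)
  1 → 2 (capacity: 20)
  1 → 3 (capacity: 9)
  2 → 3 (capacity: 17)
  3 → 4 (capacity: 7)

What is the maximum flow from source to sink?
Maximum flow = 7

Max flow: 7

Flow assignment:
  0 → 1: 7/17
  1 → 3: 7/9
  3 → 4: 7/7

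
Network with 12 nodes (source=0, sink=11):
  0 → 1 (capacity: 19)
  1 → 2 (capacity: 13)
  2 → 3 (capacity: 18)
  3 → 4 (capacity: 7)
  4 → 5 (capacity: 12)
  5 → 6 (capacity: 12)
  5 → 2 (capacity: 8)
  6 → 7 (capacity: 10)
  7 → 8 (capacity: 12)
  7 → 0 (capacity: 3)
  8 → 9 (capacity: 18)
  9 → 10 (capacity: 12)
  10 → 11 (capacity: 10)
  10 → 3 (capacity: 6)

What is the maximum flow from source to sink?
Maximum flow = 7

Max flow: 7

Flow assignment:
  0 → 1: 7/19
  1 → 2: 7/13
  2 → 3: 7/18
  3 → 4: 7/7
  4 → 5: 7/12
  5 → 6: 7/12
  6 → 7: 7/10
  7 → 8: 7/12
  8 → 9: 7/18
  9 → 10: 7/12
  10 → 11: 7/10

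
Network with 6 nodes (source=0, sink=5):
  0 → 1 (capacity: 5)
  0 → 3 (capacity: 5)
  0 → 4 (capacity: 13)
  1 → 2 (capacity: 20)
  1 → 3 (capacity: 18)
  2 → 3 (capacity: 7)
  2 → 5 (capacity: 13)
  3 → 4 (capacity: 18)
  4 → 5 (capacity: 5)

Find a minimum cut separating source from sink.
Min cut value = 10, edges: (0,1), (4,5)

Min cut value: 10
Partition: S = [0, 3, 4], T = [1, 2, 5]
Cut edges: (0,1), (4,5)

By max-flow min-cut theorem, max flow = min cut = 10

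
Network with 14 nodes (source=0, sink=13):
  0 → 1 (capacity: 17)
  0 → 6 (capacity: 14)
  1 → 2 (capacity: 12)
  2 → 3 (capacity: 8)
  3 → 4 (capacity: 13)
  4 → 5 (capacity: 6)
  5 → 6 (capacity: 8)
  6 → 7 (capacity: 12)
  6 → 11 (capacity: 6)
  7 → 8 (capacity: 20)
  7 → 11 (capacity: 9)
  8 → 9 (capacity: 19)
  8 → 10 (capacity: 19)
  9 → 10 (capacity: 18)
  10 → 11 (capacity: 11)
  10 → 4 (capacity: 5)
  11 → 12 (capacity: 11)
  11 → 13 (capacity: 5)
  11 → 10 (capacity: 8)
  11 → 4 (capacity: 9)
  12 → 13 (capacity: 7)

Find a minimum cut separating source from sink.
Min cut value = 12, edges: (11,13), (12,13)

Min cut value: 12
Partition: S = [0, 1, 2, 3, 4, 5, 6, 7, 8, 9, 10, 11, 12], T = [13]
Cut edges: (11,13), (12,13)

By max-flow min-cut theorem, max flow = min cut = 12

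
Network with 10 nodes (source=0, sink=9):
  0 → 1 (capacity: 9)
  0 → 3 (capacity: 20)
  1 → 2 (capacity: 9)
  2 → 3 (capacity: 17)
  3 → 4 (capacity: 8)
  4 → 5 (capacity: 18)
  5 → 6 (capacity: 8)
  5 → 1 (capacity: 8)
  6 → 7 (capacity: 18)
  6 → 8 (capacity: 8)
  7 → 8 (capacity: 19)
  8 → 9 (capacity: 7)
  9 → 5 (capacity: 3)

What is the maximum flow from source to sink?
Maximum flow = 7

Max flow: 7

Flow assignment:
  0 → 1: 7/9
  1 → 2: 8/9
  2 → 3: 8/17
  3 → 4: 8/8
  4 → 5: 8/18
  5 → 6: 7/8
  5 → 1: 1/8
  6 → 8: 7/8
  8 → 9: 7/7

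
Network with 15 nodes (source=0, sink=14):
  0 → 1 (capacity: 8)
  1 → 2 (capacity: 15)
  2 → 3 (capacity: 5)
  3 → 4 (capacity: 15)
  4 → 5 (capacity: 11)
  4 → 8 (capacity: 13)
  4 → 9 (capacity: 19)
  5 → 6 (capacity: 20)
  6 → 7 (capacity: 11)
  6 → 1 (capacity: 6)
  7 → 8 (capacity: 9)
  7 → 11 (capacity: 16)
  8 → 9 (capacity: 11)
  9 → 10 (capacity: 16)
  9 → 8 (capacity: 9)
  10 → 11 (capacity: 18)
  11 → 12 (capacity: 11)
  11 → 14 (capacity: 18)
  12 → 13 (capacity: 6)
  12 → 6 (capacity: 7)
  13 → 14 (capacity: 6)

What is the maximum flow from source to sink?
Maximum flow = 5

Max flow: 5

Flow assignment:
  0 → 1: 5/8
  1 → 2: 5/15
  2 → 3: 5/5
  3 → 4: 5/15
  4 → 9: 5/19
  9 → 10: 5/16
  10 → 11: 5/18
  11 → 14: 5/18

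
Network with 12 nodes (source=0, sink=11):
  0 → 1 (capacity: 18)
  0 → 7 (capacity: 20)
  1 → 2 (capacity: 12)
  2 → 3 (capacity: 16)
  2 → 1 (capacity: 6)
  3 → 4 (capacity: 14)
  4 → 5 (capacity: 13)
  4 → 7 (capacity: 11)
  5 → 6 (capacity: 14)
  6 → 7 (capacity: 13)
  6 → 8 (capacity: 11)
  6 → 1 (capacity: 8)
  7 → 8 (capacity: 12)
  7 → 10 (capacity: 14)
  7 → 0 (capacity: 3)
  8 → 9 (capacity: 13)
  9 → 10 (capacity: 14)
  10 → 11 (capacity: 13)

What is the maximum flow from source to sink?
Maximum flow = 13

Max flow: 13

Flow assignment:
  0 → 1: 7/18
  0 → 7: 6/20
  1 → 2: 12/12
  2 → 3: 12/16
  3 → 4: 12/14
  4 → 5: 6/13
  4 → 7: 6/11
  5 → 6: 6/14
  6 → 8: 1/11
  6 → 1: 5/8
  7 → 8: 12/12
  8 → 9: 13/13
  9 → 10: 13/14
  10 → 11: 13/13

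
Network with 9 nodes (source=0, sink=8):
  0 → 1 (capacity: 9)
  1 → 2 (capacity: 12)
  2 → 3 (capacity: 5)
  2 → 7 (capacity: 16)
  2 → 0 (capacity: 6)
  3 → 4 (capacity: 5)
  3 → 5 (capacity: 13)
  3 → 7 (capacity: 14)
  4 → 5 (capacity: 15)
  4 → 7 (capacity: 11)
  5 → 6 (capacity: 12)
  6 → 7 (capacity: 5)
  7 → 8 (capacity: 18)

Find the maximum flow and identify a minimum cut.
Max flow = 9, Min cut edges: (0,1)

Maximum flow: 9
Minimum cut: (0,1)
Partition: S = [0], T = [1, 2, 3, 4, 5, 6, 7, 8]

Max-flow min-cut theorem verified: both equal 9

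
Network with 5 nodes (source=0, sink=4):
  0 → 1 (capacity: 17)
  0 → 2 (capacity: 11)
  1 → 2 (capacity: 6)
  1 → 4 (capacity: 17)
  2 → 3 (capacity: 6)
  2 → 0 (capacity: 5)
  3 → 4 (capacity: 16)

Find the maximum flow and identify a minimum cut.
Max flow = 23, Min cut edges: (1,4), (2,3)

Maximum flow: 23
Minimum cut: (1,4), (2,3)
Partition: S = [0, 1, 2], T = [3, 4]

Max-flow min-cut theorem verified: both equal 23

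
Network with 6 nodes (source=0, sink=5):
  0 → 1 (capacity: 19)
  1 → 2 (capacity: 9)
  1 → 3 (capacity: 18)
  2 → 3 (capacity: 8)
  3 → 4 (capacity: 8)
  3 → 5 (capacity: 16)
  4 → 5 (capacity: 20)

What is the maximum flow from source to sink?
Maximum flow = 19

Max flow: 19

Flow assignment:
  0 → 1: 19/19
  1 → 2: 1/9
  1 → 3: 18/18
  2 → 3: 1/8
  3 → 4: 3/8
  3 → 5: 16/16
  4 → 5: 3/20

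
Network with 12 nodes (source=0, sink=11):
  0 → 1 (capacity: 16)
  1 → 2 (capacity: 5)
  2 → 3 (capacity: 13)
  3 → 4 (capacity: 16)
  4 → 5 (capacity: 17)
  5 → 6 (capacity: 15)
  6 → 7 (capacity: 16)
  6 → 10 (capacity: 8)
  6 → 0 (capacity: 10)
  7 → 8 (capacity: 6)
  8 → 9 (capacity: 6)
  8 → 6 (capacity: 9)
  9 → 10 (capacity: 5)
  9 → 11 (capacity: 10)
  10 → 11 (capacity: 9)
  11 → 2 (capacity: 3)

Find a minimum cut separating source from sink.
Min cut value = 5, edges: (1,2)

Min cut value: 5
Partition: S = [0, 1], T = [2, 3, 4, 5, 6, 7, 8, 9, 10, 11]
Cut edges: (1,2)

By max-flow min-cut theorem, max flow = min cut = 5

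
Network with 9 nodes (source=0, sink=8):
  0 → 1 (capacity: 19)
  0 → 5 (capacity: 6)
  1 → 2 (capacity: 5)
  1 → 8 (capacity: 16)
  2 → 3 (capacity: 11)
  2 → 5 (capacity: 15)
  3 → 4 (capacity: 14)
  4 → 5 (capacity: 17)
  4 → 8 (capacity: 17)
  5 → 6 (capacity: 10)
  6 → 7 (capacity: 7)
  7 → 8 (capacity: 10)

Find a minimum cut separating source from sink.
Min cut value = 25, edges: (0,1), (0,5)

Min cut value: 25
Partition: S = [0], T = [1, 2, 3, 4, 5, 6, 7, 8]
Cut edges: (0,1), (0,5)

By max-flow min-cut theorem, max flow = min cut = 25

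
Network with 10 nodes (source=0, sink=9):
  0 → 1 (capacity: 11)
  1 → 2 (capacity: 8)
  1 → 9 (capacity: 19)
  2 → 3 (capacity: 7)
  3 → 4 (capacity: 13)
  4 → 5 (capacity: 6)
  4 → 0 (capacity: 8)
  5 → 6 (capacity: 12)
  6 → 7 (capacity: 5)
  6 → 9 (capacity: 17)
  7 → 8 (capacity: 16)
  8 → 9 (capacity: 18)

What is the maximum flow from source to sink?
Maximum flow = 11

Max flow: 11

Flow assignment:
  0 → 1: 11/11
  1 → 9: 11/19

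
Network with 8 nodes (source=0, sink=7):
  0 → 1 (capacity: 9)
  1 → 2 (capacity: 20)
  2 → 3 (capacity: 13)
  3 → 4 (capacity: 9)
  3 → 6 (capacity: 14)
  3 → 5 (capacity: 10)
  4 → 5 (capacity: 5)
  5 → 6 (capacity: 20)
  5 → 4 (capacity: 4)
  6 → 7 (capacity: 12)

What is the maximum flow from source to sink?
Maximum flow = 9

Max flow: 9

Flow assignment:
  0 → 1: 9/9
  1 → 2: 9/20
  2 → 3: 9/13
  3 → 6: 9/14
  6 → 7: 9/12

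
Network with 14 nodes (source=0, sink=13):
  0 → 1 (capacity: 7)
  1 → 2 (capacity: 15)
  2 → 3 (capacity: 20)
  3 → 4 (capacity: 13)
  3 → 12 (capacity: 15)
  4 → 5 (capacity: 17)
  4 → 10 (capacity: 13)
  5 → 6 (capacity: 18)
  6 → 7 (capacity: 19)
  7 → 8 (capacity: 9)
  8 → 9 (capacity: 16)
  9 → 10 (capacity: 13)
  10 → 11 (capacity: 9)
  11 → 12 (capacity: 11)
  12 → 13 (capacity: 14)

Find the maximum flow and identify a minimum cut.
Max flow = 7, Min cut edges: (0,1)

Maximum flow: 7
Minimum cut: (0,1)
Partition: S = [0], T = [1, 2, 3, 4, 5, 6, 7, 8, 9, 10, 11, 12, 13]

Max-flow min-cut theorem verified: both equal 7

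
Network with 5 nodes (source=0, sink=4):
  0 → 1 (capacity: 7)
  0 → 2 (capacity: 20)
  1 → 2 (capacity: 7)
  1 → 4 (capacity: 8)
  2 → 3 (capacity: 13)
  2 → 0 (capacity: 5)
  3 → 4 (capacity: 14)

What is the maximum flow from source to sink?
Maximum flow = 20

Max flow: 20

Flow assignment:
  0 → 1: 7/7
  0 → 2: 13/20
  1 → 4: 7/8
  2 → 3: 13/13
  3 → 4: 13/14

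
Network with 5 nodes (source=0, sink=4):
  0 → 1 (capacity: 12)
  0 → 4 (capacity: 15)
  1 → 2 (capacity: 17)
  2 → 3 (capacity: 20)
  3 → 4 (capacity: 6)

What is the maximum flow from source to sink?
Maximum flow = 21

Max flow: 21

Flow assignment:
  0 → 1: 6/12
  0 → 4: 15/15
  1 → 2: 6/17
  2 → 3: 6/20
  3 → 4: 6/6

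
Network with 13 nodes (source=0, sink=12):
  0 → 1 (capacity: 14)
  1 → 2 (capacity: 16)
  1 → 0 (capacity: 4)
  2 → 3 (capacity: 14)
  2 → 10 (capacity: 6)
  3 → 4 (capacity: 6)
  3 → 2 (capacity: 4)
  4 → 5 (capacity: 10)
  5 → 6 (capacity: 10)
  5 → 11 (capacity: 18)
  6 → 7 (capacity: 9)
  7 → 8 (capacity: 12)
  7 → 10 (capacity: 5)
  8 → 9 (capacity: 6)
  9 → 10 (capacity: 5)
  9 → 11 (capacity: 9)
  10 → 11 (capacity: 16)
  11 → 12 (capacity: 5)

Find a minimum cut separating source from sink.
Min cut value = 5, edges: (11,12)

Min cut value: 5
Partition: S = [0, 1, 2, 3, 4, 5, 6, 7, 8, 9, 10, 11], T = [12]
Cut edges: (11,12)

By max-flow min-cut theorem, max flow = min cut = 5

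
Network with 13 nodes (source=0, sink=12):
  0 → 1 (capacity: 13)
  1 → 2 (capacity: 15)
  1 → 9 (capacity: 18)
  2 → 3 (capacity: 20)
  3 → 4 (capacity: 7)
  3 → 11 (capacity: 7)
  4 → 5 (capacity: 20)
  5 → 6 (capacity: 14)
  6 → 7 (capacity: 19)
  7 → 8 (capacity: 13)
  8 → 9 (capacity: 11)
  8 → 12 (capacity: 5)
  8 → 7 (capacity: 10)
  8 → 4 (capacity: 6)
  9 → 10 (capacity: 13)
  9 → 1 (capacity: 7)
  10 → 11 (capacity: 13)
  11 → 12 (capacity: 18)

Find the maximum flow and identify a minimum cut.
Max flow = 13, Min cut edges: (0,1)

Maximum flow: 13
Minimum cut: (0,1)
Partition: S = [0], T = [1, 2, 3, 4, 5, 6, 7, 8, 9, 10, 11, 12]

Max-flow min-cut theorem verified: both equal 13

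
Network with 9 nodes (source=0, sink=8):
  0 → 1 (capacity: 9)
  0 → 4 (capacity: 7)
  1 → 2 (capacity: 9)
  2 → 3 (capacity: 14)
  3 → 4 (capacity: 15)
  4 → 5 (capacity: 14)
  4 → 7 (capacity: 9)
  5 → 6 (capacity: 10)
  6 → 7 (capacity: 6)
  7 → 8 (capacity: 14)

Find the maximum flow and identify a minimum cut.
Max flow = 14, Min cut edges: (7,8)

Maximum flow: 14
Minimum cut: (7,8)
Partition: S = [0, 1, 2, 3, 4, 5, 6, 7], T = [8]

Max-flow min-cut theorem verified: both equal 14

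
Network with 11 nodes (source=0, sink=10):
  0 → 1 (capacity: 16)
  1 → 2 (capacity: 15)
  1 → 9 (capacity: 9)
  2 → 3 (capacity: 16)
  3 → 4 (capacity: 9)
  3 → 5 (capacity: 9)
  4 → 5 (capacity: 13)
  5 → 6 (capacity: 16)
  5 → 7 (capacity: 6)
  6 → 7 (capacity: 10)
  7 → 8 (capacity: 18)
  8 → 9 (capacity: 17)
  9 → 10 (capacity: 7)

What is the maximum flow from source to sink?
Maximum flow = 7

Max flow: 7

Flow assignment:
  0 → 1: 7/16
  1 → 2: 7/15
  2 → 3: 7/16
  3 → 5: 7/9
  5 → 6: 1/16
  5 → 7: 6/6
  6 → 7: 1/10
  7 → 8: 7/18
  8 → 9: 7/17
  9 → 10: 7/7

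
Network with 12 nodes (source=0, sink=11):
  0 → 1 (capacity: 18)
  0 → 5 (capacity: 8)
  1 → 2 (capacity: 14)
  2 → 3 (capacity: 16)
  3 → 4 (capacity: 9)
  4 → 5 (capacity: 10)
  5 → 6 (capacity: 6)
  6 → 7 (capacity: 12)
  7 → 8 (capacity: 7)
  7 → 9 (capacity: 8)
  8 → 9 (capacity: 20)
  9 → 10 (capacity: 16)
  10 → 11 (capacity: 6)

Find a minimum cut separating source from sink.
Min cut value = 6, edges: (10,11)

Min cut value: 6
Partition: S = [0, 1, 2, 3, 4, 5, 6, 7, 8, 9, 10], T = [11]
Cut edges: (10,11)

By max-flow min-cut theorem, max flow = min cut = 6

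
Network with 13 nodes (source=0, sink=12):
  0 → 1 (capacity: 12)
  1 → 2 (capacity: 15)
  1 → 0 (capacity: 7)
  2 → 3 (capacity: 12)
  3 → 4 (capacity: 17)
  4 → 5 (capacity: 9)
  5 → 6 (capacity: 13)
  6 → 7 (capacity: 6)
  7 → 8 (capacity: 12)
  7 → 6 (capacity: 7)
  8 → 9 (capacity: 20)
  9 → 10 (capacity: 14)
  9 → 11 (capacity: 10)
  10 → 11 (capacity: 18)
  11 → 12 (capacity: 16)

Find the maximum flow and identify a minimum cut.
Max flow = 6, Min cut edges: (6,7)

Maximum flow: 6
Minimum cut: (6,7)
Partition: S = [0, 1, 2, 3, 4, 5, 6], T = [7, 8, 9, 10, 11, 12]

Max-flow min-cut theorem verified: both equal 6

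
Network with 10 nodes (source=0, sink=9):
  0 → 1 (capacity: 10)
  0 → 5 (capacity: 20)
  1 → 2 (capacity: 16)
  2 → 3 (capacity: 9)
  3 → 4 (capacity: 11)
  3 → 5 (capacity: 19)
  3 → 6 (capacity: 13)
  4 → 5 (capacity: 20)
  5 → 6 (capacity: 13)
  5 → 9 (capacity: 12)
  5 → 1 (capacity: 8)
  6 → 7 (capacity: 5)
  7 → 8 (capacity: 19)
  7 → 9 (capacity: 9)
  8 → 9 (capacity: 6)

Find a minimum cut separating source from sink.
Min cut value = 17, edges: (5,9), (6,7)

Min cut value: 17
Partition: S = [0, 1, 2, 3, 4, 5, 6], T = [7, 8, 9]
Cut edges: (5,9), (6,7)

By max-flow min-cut theorem, max flow = min cut = 17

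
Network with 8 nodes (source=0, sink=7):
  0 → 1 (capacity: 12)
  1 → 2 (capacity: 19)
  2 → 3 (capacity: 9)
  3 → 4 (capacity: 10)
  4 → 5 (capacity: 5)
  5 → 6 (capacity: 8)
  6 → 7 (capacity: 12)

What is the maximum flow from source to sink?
Maximum flow = 5

Max flow: 5

Flow assignment:
  0 → 1: 5/12
  1 → 2: 5/19
  2 → 3: 5/9
  3 → 4: 5/10
  4 → 5: 5/5
  5 → 6: 5/8
  6 → 7: 5/12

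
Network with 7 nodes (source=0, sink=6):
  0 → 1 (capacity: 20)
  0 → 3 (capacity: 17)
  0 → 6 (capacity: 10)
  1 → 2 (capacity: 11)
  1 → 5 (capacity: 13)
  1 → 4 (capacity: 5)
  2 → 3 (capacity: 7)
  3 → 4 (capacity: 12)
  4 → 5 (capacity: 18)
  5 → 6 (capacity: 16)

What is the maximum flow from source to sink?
Maximum flow = 26

Max flow: 26

Flow assignment:
  0 → 1: 13/20
  0 → 3: 3/17
  0 → 6: 10/10
  1 → 5: 13/13
  3 → 4: 3/12
  4 → 5: 3/18
  5 → 6: 16/16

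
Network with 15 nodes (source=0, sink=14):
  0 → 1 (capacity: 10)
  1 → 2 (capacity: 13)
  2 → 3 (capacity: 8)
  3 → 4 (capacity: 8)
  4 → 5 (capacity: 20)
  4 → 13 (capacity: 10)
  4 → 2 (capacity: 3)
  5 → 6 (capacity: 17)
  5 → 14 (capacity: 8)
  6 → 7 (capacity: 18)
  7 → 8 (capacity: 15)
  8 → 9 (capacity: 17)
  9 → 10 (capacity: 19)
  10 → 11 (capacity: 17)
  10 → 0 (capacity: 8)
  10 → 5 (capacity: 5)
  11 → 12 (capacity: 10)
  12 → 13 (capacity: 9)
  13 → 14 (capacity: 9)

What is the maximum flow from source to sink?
Maximum flow = 8

Max flow: 8

Flow assignment:
  0 → 1: 8/10
  1 → 2: 8/13
  2 → 3: 8/8
  3 → 4: 8/8
  4 → 5: 8/20
  5 → 14: 8/8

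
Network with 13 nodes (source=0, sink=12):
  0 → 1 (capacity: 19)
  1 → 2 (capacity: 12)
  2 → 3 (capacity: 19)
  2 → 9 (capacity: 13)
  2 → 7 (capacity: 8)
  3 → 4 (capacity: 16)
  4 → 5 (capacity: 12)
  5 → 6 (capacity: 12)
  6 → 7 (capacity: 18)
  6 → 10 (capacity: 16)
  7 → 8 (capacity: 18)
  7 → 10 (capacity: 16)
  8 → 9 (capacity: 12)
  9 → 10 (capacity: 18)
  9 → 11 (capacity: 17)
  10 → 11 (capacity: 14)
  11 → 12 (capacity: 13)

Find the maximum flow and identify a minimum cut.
Max flow = 12, Min cut edges: (1,2)

Maximum flow: 12
Minimum cut: (1,2)
Partition: S = [0, 1], T = [2, 3, 4, 5, 6, 7, 8, 9, 10, 11, 12]

Max-flow min-cut theorem verified: both equal 12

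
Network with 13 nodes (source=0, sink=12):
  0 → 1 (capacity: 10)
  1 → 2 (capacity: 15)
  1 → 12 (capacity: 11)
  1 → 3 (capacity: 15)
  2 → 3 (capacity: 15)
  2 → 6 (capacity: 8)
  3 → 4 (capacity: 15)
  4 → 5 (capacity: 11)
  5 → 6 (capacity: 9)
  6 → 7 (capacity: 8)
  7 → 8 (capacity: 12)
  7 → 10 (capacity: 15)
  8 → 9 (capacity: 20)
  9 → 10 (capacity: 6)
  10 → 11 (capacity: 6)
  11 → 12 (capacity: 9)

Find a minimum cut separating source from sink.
Min cut value = 10, edges: (0,1)

Min cut value: 10
Partition: S = [0], T = [1, 2, 3, 4, 5, 6, 7, 8, 9, 10, 11, 12]
Cut edges: (0,1)

By max-flow min-cut theorem, max flow = min cut = 10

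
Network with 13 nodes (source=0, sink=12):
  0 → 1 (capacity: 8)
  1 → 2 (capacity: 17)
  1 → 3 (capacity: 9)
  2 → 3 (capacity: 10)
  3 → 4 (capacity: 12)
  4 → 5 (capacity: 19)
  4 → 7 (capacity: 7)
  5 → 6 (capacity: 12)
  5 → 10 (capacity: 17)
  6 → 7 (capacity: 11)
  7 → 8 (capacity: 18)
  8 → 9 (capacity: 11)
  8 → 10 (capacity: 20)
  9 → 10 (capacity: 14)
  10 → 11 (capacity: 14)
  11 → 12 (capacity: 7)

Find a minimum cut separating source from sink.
Min cut value = 7, edges: (11,12)

Min cut value: 7
Partition: S = [0, 1, 2, 3, 4, 5, 6, 7, 8, 9, 10, 11], T = [12]
Cut edges: (11,12)

By max-flow min-cut theorem, max flow = min cut = 7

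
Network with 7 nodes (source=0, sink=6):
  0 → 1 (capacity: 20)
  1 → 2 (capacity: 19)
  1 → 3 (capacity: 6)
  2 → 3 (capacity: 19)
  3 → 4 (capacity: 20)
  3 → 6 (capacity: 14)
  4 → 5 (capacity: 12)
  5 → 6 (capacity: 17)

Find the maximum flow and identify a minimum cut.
Max flow = 20, Min cut edges: (0,1)

Maximum flow: 20
Minimum cut: (0,1)
Partition: S = [0], T = [1, 2, 3, 4, 5, 6]

Max-flow min-cut theorem verified: both equal 20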